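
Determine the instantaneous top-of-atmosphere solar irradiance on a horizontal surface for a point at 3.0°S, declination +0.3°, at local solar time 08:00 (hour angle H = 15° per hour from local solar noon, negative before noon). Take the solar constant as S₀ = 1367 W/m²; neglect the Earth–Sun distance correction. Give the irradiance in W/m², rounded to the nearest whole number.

682 W/m²

Hour angle H = 15° × (8 − 12) = -60.00°.
With φ = -3.0°, δ = 0.3°, H = -60.00°: sin φ sin δ = -0.0003, cos φ cos δ cos H = 0.4993, so cos θ_z = 0.4990.
Top-of-atmosphere irradiance = S₀ cos θ_z = 1367 × 0.4990 = 682.13 W/m².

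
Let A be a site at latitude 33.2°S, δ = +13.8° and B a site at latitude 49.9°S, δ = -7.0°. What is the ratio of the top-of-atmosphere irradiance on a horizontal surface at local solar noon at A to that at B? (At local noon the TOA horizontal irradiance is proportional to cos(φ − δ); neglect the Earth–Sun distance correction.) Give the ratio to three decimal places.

0.931

A: cos θ_z = cos(-33.2° − (13.8°)) = 0.6820.
B: cos θ_z = cos(-49.9° − (-7.0°)) = 0.7325.
Ratio A/B = 0.6820 / 0.7325 = 0.9311.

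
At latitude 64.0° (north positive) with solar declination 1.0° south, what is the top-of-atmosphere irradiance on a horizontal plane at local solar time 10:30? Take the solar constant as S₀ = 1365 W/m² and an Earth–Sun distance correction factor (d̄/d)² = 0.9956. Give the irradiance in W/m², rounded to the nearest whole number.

529 W/m²

Hour angle H = 15° × (10.5 − 12) = -22.50°.
cos θ_z = sin(64.0°) sin(-1.0°) + cos(64.0°) cos(-1.0°) cos(-22.50°) = -0.0157 + 0.4049 = 0.3892.
Top-of-atmosphere irradiance = S₀ (d̄/d)² cos θ_z = 1365 × 0.9956 × 0.3892 = 528.92 W/m².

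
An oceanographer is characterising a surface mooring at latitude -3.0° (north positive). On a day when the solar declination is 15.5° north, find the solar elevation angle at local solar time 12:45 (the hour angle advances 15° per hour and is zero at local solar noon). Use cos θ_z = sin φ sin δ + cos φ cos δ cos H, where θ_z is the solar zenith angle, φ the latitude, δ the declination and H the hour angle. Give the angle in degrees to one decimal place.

68.4°

Hour angle H = 15° × (12.75 − 12) = 11.25°.
cos θ_z = sin φ sin δ + cos φ cos δ cos H = (-0.0523)(0.2672) + (0.9986)(0.9636)(0.9808) = 0.9298.
θ_z = arccos(0.9298) = 21.60°, so the elevation is 90° − 21.60° = 68.40°.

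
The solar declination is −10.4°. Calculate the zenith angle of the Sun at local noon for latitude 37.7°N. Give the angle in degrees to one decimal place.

At local solar noon the hour angle is zero, so the zenith angle is |φ − δ| = |37.7° − (-10.4°)| = 48.1°.

48.1°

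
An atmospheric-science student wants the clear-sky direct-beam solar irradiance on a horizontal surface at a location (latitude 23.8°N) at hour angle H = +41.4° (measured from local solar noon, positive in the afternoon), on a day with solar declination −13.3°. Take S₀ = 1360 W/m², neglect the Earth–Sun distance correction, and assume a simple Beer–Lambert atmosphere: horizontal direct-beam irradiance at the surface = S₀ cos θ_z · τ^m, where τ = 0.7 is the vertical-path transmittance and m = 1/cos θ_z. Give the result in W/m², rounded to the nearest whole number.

421 W/m²

With φ = 23.8°, δ = -13.3°, H = 41.40°: sin φ sin δ = -0.0928, cos φ cos δ cos H = 0.6679, so cos θ_z = 0.5751.
Air mass m = 1/cos θ_z = 1/0.5751 = 1.739; τ^m = 0.7^1.739 = 0.5378.
Surface direct beam = 1360 × 0.5751 × 0.5378 = 420.63 W/m².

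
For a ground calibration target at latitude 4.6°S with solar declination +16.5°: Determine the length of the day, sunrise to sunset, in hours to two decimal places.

11.82 hours

cos H_s = −tan(-4.6°) · tan(16.5°) = 0.0238, so H_s = arccos(0.0238) = 88.64°.
Day length = 2 H_s / 15° h⁻¹ = 177.28° / 15 = 11.819 h.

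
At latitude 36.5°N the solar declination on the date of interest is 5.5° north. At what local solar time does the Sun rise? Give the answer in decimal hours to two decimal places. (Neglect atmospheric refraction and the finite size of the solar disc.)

5.73 h

cos H_s = −tan(36.5°) · tan(5.5°) = -0.0713, so H_s = arccos(-0.0713) = 94.09°.
Sunrise is at 12 − H_s/15 = 12 − 6.273 = 5.727 h local solar time.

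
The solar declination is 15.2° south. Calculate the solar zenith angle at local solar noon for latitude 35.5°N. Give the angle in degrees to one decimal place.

50.7°

At local solar noon the hour angle is zero, so the zenith angle is |φ − δ| = |35.5° − (-15.2°)| = 50.7°.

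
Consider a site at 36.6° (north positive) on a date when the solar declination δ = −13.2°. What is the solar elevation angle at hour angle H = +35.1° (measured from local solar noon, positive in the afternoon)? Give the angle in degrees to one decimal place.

30.2°

cos θ_z = sin(36.6°) sin(-13.2°) + cos(36.6°) cos(-13.2°) cos(35.10°) = -0.1361 + 0.6395 = 0.5034.
θ_z = arccos(0.5034) = 59.77°, so the elevation is 90° − 59.77° = 30.23°.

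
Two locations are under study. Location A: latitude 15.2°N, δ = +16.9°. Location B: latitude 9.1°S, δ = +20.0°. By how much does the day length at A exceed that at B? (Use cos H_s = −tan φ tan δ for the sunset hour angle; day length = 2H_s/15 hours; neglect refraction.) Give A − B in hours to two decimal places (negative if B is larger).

+1.08 h

A: H_s = arccos(−tan 15.2° · tan 16.9°) = 94.73°, so 2H_s/15 = 12.6307 h.
B: H_s = arccos(−tan -9.1° · tan 20.0°) = 86.66°, so 2H_s/15 = 11.5547 h.
A − B = 12.6307 − 11.5547 = 1.0760 h.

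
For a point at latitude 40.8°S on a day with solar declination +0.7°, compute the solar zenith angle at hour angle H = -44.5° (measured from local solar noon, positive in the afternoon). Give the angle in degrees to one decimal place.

cos θ_z = sin(-40.8°) sin(0.7°) + cos(-40.8°) cos(0.7°) cos(-44.50°) = -0.0080 + 0.5399 = 0.5319.
θ_z = arccos(0.5319) = 57.87°.

57.9°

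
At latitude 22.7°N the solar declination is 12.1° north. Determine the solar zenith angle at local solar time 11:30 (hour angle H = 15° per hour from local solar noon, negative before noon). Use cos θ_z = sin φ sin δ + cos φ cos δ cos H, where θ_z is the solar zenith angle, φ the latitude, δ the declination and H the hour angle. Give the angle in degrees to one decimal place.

12.8°

Hour angle H = 15° × (11.5 − 12) = -7.50°.
With φ = 22.7°, δ = 12.1°, H = -7.50°: sin φ sin δ = 0.0809, cos φ cos δ cos H = 0.8943, so cos θ_z = 0.9752.
θ_z = arccos(0.9752) = 12.79°.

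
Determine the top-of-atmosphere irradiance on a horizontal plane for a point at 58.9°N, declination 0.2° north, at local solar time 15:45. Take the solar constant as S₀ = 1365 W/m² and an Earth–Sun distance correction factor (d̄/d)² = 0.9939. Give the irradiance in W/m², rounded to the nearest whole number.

Hour angle H = 15° × (15.75 − 12) = 56.25°.
cos θ_z = sin(58.9°) sin(0.2°) + cos(58.9°) cos(0.2°) cos(56.25°) = 0.0030 + 0.2870 = 0.2900.
Top-of-atmosphere irradiance = S₀ (d̄/d)² cos θ_z = 1365 × 0.9939 × 0.2900 = 393.44 W/m².

393 W/m²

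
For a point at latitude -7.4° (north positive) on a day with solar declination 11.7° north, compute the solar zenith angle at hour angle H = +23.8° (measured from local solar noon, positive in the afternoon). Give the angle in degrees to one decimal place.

With φ = -7.4°, δ = 11.7°, H = 23.80°: sin φ sin δ = -0.0261, cos φ cos δ cos H = 0.8885, so cos θ_z = 0.8624.
θ_z = arccos(0.8624) = 30.41°.

30.4°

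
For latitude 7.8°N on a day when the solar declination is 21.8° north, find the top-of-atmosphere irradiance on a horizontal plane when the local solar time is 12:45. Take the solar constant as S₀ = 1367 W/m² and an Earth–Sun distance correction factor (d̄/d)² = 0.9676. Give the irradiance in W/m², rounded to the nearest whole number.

Hour angle H = 15° × (12.75 − 12) = 11.25°.
With φ = 7.8°, δ = 21.8°, H = 11.25°: sin φ sin δ = 0.0504, cos φ cos δ cos H = 0.9022, so cos θ_z = 0.9526.
Top-of-atmosphere irradiance = S₀ (d̄/d)² cos θ_z = 1367 × 0.9676 × 0.9526 = 1260.01 W/m².

1260 W/m²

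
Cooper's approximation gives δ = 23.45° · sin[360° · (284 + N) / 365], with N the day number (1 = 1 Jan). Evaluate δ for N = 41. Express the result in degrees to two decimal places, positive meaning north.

-14.90°

360 × (284 + 41) / 365 = 320.548°; sin(320.548°) = -0.6354.
δ = 23.45 × -0.6354 = -14.900° ≈ -14.90°.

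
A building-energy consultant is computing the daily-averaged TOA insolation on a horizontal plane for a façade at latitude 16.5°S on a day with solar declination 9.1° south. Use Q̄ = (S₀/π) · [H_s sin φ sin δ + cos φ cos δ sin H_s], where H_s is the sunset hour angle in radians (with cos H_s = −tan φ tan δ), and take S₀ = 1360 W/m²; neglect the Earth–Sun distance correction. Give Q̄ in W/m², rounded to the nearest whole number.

The sunset hour angle satisfies cos H_s = −tan φ tan δ = -0.0474, giving H_s = 92.72°. In radians, H_s = 1.6183.
H_s sin φ sin δ = 1.6183 × -0.2840 × -0.1582 = 0.0727.
cos φ cos δ sin H_s = 0.9588 × 0.9874 × 0.9989 = 0.9457.
Q̄ = (1360/π) × (0.0727 + 0.9457) = 432.90 × 1.0184 = 440.87 W/m².

441 W/m²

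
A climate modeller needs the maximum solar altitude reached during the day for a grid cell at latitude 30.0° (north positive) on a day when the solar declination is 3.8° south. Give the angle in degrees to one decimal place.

56.2°

At local solar noon the hour angle is zero, so the elevation is 90° − |φ − δ| = 90° − |30.0° − (-3.8°)| = 90° − 33.8° = 56.2°.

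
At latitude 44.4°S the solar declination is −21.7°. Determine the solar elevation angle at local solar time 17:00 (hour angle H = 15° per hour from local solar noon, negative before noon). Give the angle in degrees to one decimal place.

Hour angle H = 15° × (17 − 12) = 75.00°.
cos θ_z = sin(-44.4°) sin(-21.7°) + cos(-44.4°) cos(-21.7°) cos(75.00°) = 0.2587 + 0.1718 = 0.4305.
θ_z = arccos(0.4305) = 64.50°, so the elevation is 90° − 64.50° = 25.50°.

25.5°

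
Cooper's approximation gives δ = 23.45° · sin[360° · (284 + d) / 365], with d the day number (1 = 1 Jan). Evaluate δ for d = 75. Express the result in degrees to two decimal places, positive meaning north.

-2.42°

360 × (284 + 75) / 365 = 354.082°; sin(354.082°) = -0.1031.
δ = 23.45 × -0.1031 = -2.418° ≈ -2.42°.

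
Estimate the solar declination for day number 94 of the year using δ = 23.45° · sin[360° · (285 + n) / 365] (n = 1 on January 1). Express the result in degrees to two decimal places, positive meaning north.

360 × (285 + 94) / 365 = 373.808°; sin(373.808°) = 0.2387.
δ = 23.45 × 0.2387 = 5.598° ≈ +5.60°.

+5.60°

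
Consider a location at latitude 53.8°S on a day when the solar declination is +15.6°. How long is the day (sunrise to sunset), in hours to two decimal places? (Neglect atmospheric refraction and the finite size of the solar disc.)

9.01 hours

−tan φ tan δ = −(-1.3663)(0.2792) = 0.3815; H_s = arccos(0.3815) = 67.57°.
Day length = 2 H_s / 15° h⁻¹ = 135.14° / 15 = 9.009 h.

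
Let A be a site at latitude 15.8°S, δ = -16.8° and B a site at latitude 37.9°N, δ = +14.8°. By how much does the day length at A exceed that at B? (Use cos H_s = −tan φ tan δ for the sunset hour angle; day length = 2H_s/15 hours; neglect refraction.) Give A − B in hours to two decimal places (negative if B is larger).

A: H_s = arccos(−tan -15.8° · tan -16.8°) = 94.90°, so 2H_s/15 = 12.6533 h.
B: H_s = arccos(−tan 37.9° · tan 14.8°) = 101.87°, so 2H_s/15 = 13.5827 h.
A − B = 12.6533 − 13.5827 = -0.9294 h.

-0.93 h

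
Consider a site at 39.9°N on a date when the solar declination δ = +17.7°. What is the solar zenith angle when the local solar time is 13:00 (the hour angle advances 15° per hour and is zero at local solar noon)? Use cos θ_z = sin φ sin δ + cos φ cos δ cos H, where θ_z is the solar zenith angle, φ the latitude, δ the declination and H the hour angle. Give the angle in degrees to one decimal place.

Hour angle H = 15° × (13 − 12) = 15.00°.
cos θ_z = sin φ sin δ + cos φ cos δ cos H = (0.6414)(0.3040) + (0.7672)(0.9527)(0.9659) = 0.9010.
θ_z = arccos(0.9010) = 25.71°.

25.7°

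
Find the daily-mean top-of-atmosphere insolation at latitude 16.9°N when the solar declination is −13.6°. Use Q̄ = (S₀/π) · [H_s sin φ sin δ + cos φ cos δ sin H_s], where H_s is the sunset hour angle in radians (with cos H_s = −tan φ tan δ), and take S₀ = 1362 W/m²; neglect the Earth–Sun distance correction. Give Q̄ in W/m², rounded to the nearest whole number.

−tan φ tan δ = −(0.3038)(-0.2419) = 0.0735; H_s = arccos(0.0735) = 85.78°. In radians, H_s = 1.4971.
H_s sin φ sin δ = 1.4971 × 0.2907 × -0.2351 = -0.1023.
cos φ cos δ sin H_s = 0.9568 × 0.9720 × 0.9973 = 0.9275.
Q̄ = (1362/π) × (-0.1023 + 0.9275) = 433.54 × 0.8252 = 357.76 W/m².

358 W/m²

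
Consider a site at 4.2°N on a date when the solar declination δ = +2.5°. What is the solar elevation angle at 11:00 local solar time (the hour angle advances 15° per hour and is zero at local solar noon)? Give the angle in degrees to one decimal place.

74.9°

Hour angle H = 15° × (11 − 12) = -15.00°.
cos θ_z = sin(4.2°) sin(2.5°) + cos(4.2°) cos(2.5°) cos(-15.00°) = 0.0032 + 0.9624 = 0.9656.
θ_z = arccos(0.9656) = 15.07°, so the elevation is 90° − 15.07° = 74.93°.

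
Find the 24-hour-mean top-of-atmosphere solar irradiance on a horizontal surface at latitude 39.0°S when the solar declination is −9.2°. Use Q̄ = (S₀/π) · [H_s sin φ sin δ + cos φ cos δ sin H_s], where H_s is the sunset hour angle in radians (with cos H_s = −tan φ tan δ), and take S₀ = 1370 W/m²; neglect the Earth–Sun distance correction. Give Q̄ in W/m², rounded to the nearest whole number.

The sunset hour angle satisfies cos H_s = −tan φ tan δ = -0.1312, giving H_s = 97.54°. In radians, H_s = 1.7024.
H_s sin φ sin δ = 1.7024 × -0.6293 × -0.1599 = 0.1713.
cos φ cos δ sin H_s = 0.7771 × 0.9871 × 0.9914 = 0.7605.
Q̄ = (1370/π) × (0.1713 + 0.7605) = 436.08 × 0.9318 = 406.34 W/m².

406 W/m²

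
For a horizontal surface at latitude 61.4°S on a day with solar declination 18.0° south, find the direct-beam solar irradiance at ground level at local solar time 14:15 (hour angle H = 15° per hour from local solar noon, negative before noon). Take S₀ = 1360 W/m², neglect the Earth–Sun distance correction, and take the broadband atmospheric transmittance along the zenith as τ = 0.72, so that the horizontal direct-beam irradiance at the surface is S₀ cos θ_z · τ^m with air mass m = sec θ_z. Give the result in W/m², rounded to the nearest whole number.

533 W/m²

Hour angle H = 15° × (14.25 − 12) = 33.75°.
cos θ_z = sin(-61.4°) sin(-18.0°) + cos(-61.4°) cos(-18.0°) cos(33.75°) = 0.2713 + 0.3785 = 0.6498.
Air mass m = 1/cos θ_z = 1/0.6498 = 1.539; τ^m = 0.72^1.539 = 0.6032.
Surface direct beam = 1360 × 0.6498 × 0.6032 = 533.06 W/m².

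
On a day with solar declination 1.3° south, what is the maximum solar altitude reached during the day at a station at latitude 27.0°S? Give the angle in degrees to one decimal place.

At local solar noon the hour angle is zero, so the elevation is 90° − |φ − δ| = 90° − |-27.0° − (-1.3°)| = 90° − 25.7° = 64.3°.

64.3°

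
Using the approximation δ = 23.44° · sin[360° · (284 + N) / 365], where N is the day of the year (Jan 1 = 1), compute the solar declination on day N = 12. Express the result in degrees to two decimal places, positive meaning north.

-21.74°

360 × (284 + 12) / 365 = 291.945°; sin(291.945°) = -0.9275.
δ = 23.44 × -0.9275 = -21.741° ≈ -21.74°.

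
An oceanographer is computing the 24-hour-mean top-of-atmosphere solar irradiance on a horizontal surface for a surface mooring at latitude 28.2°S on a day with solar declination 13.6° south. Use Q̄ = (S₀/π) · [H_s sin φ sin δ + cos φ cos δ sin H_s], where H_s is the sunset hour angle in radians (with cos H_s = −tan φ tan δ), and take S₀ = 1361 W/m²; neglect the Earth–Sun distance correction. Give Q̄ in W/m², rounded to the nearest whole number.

450 W/m²

−tan φ tan δ = −(-0.5362)(-0.2419) = -0.1297; H_s = arccos(-0.1297) = 97.45°. In radians, H_s = 1.7008.
H_s sin φ sin δ = 1.7008 × -0.4726 × -0.2351 = 0.1890.
cos φ cos δ sin H_s = 0.8813 × 0.9720 × 0.9916 = 0.8494.
Q̄ = (1361/π) × (0.1890 + 0.8494) = 433.22 × 1.0384 = 449.86 W/m².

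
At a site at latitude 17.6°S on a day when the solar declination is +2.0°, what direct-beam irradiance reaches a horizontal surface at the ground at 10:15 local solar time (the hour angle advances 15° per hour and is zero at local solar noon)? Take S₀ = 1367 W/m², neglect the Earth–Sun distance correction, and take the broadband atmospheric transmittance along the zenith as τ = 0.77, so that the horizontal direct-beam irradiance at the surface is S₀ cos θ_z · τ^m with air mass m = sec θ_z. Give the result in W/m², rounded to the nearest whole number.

846 W/m²

Hour angle H = 15° × (10.25 − 12) = -26.25°.
cos θ_z = sin(-17.6°) sin(2.0°) + cos(-17.6°) cos(2.0°) cos(-26.25°) = -0.0106 + 0.8544 = 0.8438.
Air mass m = 1/cos θ_z = 1/0.8438 = 1.185; τ^m = 0.77^1.185 = 0.7337.
Surface direct beam = 1367 × 0.8438 × 0.7337 = 846.30 W/m².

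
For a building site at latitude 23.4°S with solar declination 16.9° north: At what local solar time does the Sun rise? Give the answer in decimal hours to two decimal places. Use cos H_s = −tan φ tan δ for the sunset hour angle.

The sunset hour angle satisfies cos H_s = −tan φ tan δ = 0.1315, giving H_s = 82.44°.
Sunrise is at 12 − H_s/15 = 12 − 5.496 = 6.504 h local solar time.

6.50 h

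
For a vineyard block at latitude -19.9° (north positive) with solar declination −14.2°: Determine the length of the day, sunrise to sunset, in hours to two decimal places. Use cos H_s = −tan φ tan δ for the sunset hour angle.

cos H_s = −tan(-19.9°) · tan(-14.2°) = -0.0916, so H_s = arccos(-0.0916) = 95.26°.
Day length = 2 H_s / 15° h⁻¹ = 190.52° / 15 = 12.701 h.

12.70 hours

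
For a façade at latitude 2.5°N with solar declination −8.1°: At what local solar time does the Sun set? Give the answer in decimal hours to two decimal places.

cos H_s = −tan(2.5°) · tan(-8.1°) = 0.0062, so H_s = arccos(0.0062) = 89.64°.
Sunset is at 12 + H_s/15 = 12 + 5.976 = 17.976 h local solar time.

17.98 h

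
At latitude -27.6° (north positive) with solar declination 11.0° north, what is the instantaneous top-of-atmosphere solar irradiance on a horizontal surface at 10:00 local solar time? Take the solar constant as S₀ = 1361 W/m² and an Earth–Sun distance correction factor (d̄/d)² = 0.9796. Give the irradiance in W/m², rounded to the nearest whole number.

887 W/m²

Hour angle H = 15° × (10 − 12) = -30.00°.
With φ = -27.6°, δ = 11.0°, H = -30.00°: sin φ sin δ = -0.0884, cos φ cos δ cos H = 0.7534, so cos θ_z = 0.6650.
Top-of-atmosphere irradiance = S₀ (d̄/d)² cos θ_z = 1361 × 0.9796 × 0.6650 = 886.60 W/m².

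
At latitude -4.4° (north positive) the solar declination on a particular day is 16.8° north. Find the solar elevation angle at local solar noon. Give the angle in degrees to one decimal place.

At local solar noon the hour angle is zero, so the elevation is 90° − |φ − δ| = 90° − |-4.4° − (16.8°)| = 90° − 21.2° = 68.8°.

68.8°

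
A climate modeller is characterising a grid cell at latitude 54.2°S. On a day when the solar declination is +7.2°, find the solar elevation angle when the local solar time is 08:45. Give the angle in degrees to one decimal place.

16.3°

Hour angle H = 15° × (8.75 − 12) = -48.75°.
With φ = -54.2°, δ = 7.2°, H = -48.75°: sin φ sin δ = -0.1017, cos φ cos δ cos H = 0.3826, so cos θ_z = 0.2809.
θ_z = arccos(0.2809) = 73.69°, so the elevation is 90° − 73.69° = 16.31°.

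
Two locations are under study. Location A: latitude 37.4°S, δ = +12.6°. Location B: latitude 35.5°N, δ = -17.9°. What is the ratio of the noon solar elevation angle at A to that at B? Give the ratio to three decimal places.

1.093

A: 90° − |-37.4 − (12.6)| = 40.00°.
B: 90° − |35.5 − (-17.9)| = 36.60°.
Ratio A/B = 40.0000 / 36.6000 = 1.0929.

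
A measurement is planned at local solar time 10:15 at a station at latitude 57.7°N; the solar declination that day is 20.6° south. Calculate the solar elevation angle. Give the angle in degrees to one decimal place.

8.7°

Hour angle H = 15° × (10.25 − 12) = -26.25°.
cos θ_z = sin(57.7°) sin(-20.6°) + cos(57.7°) cos(-20.6°) cos(-26.25°) = -0.2974 + 0.4486 = 0.1512.
θ_z = arccos(0.1512) = 81.30°, so the elevation is 90° − 81.30° = 8.70°.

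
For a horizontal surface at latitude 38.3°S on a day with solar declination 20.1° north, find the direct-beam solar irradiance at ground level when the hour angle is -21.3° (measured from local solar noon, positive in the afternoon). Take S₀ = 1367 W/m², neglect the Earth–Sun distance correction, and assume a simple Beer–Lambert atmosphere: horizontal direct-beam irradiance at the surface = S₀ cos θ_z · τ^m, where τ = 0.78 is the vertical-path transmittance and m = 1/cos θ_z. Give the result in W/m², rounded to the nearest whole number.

383 W/m²

With φ = -38.3°, δ = 20.1°, H = -21.30°: sin φ sin δ = -0.2130, cos φ cos δ cos H = 0.6866, so cos θ_z = 0.4736.
Air mass m = 1/cos θ_z = 1/0.4736 = 2.111; τ^m = 0.78^2.111 = 0.5919.
Surface direct beam = 1367 × 0.4736 × 0.5919 = 383.20 W/m².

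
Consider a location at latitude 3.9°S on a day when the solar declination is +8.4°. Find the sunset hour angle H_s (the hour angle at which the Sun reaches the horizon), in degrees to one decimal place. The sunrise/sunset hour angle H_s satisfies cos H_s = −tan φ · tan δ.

cos H_s = −tan(-3.9°) · tan(8.4°) = 0.0101, so H_s = arccos(0.0101) = 89.42°.

89.4°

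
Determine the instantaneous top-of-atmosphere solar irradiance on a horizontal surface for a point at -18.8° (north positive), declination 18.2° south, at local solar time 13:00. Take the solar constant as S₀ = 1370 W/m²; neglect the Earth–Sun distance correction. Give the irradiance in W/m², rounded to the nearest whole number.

Hour angle H = 15° × (13 − 12) = 15.00°.
With φ = -18.8°, δ = -18.2°, H = 15.00°: sin φ sin δ = 0.1007, cos φ cos δ cos H = 0.8686, so cos θ_z = 0.9693.
Top-of-atmosphere irradiance = S₀ cos θ_z = 1370 × 0.9693 = 1327.94 W/m².

1328 W/m²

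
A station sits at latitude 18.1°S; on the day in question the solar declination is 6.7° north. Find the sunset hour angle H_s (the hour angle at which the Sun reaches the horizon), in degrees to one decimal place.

87.8°

−tan φ tan δ = −(-0.3269)(0.1175) = 0.0384; H_s = arccos(0.0384) = 87.80°.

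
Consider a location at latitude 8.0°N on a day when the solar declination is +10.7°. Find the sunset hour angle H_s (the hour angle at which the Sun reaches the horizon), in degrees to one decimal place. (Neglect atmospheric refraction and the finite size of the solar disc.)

91.5°

The sunset hour angle satisfies cos H_s = −tan φ tan δ = -0.0266, giving H_s = 91.52°.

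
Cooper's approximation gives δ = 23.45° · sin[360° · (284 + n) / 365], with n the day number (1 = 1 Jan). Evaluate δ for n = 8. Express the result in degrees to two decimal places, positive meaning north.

360 × (284 + 8) / 365 = 288.000°; sin(288.000°) = -0.9511.
δ = 23.45 × -0.9511 = -22.303° ≈ -22.30°.

-22.30°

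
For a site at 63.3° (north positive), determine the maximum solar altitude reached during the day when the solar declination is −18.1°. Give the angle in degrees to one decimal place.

At local solar noon the hour angle is zero, so the elevation is 90° − |φ − δ| = 90° − |63.3° − (-18.1°)| = 90° − 81.4° = 8.6°.

8.6°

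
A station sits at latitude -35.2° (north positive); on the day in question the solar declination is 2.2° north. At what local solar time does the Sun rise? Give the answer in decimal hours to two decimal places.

−tan φ tan δ = −(-0.7054)(0.0384) = 0.0271; H_s = arccos(0.0271) = 88.45°.
Sunrise is at 12 − H_s/15 = 12 − 5.897 = 6.103 h local solar time.

6.10 h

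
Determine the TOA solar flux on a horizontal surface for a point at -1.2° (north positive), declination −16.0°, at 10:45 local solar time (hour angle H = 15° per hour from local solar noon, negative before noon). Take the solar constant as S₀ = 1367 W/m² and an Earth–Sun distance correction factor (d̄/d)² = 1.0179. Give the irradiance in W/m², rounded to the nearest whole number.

1274 W/m²

Hour angle H = 15° × (10.75 − 12) = -18.75°.
cos θ_z = sin φ sin δ + cos φ cos δ cos H = (-0.0209)(-0.2756) + (0.9998)(0.9613)(0.9469) = 0.9158.
Top-of-atmosphere irradiance = S₀ (d̄/d)² cos θ_z = 1367 × 1.0179 × 0.9158 = 1274.31 W/m².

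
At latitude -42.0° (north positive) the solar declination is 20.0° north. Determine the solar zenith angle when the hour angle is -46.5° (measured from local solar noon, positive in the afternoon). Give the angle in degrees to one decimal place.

75.4°

With φ = -42.0°, δ = 20.0°, H = -46.50°: sin φ sin δ = -0.2289, cos φ cos δ cos H = 0.4807, so cos θ_z = 0.2518.
θ_z = arccos(0.2518) = 75.42°.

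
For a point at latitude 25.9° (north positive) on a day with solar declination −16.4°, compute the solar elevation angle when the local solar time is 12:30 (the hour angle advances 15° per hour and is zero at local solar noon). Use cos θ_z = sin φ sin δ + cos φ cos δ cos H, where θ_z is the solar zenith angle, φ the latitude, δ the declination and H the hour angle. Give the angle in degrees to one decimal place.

Hour angle H = 15° × (12.5 − 12) = 7.50°.
cos θ_z = sin φ sin δ + cos φ cos δ cos H = (0.4368)(-0.2823) + (0.8996)(0.9593)(0.9914) = 0.7323.
θ_z = arccos(0.7323) = 42.92°, so the elevation is 90° − 42.92° = 47.08°.

47.1°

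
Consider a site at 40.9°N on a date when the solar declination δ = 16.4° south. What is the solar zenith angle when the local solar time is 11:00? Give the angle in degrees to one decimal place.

Hour angle H = 15° × (11 − 12) = -15.00°.
cos θ_z = sin(40.9°) sin(-16.4°) + cos(40.9°) cos(-16.4°) cos(-15.00°) = -0.1849 + 0.7004 = 0.5155.
θ_z = arccos(0.5155) = 58.97°.

59.0°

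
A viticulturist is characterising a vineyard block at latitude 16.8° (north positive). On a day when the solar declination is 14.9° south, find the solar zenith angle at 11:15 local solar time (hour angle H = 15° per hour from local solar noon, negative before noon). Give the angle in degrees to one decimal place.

Hour angle H = 15° × (11.25 − 12) = -11.25°.
cos θ_z = sin φ sin δ + cos φ cos δ cos H = (0.2890)(-0.2571) + (0.9573)(0.9664)(0.9808) = 0.8331.
θ_z = arccos(0.8331) = 33.58°.

33.6°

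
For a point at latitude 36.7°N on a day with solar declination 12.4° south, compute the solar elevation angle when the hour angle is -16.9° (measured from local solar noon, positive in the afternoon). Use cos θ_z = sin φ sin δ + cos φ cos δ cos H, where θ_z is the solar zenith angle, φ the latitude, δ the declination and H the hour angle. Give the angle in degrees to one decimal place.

With φ = 36.7°, δ = -12.4°, H = -16.90°: sin φ sin δ = -0.1283, cos φ cos δ cos H = 0.7493, so cos θ_z = 0.6210.
θ_z = arccos(0.6210) = 51.61°, so the elevation is 90° − 51.61° = 38.39°.

38.4°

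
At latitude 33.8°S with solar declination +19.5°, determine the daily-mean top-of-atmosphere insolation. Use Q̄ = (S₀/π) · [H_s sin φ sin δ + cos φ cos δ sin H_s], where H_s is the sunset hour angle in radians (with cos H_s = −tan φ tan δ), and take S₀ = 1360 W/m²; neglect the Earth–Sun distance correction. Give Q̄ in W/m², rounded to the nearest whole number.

222 W/m²

−tan φ tan δ = −(-0.6694)(0.3541) = 0.2370; H_s = arccos(0.2370) = 76.29°. In radians, H_s = 1.3315.
H_s sin φ sin δ = 1.3315 × -0.5563 × 0.3338 = -0.2473.
cos φ cos δ sin H_s = 0.8310 × 0.9426 × 0.9715 = 0.7610.
Q̄ = (1360/π) × (-0.2473 + 0.7610) = 432.90 × 0.5137 = 222.38 W/m².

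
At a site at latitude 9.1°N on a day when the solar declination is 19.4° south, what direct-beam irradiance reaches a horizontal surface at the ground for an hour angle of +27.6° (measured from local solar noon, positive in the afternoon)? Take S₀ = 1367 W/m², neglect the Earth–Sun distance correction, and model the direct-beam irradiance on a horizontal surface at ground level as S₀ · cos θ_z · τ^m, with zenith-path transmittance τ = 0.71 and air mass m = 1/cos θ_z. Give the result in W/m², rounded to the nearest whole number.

678 W/m²

With φ = 9.1°, δ = -19.4°, H = 27.60°: sin φ sin δ = -0.0525, cos φ cos δ cos H = 0.8254, so cos θ_z = 0.7729.
Air mass m = 1/cos θ_z = 1/0.7729 = 1.294; τ^m = 0.71^1.294 = 0.6420.
Surface direct beam = 1367 × 0.7729 × 0.6420 = 678.31 W/m².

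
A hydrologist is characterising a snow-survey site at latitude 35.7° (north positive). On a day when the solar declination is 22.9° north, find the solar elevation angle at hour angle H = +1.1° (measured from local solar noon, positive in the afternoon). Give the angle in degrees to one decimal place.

cos θ_z = sin(35.7°) sin(22.9°) + cos(35.7°) cos(22.9°) cos(1.10°) = 0.2271 + 0.7479 = 0.9750.
θ_z = arccos(0.9750) = 12.84°, so the elevation is 90° − 12.84° = 77.16°.

77.2°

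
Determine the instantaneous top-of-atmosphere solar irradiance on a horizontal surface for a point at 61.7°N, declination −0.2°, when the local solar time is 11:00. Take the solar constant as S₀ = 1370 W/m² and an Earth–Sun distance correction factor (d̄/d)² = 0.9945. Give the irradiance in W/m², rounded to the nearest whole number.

620 W/m²

Hour angle H = 15° × (11 − 12) = -15.00°.
cos θ_z = sin φ sin δ + cos φ cos δ cos H = (0.8805)(-0.0035) + (0.4741)(1.0000)(0.9659) = 0.4549.
Top-of-atmosphere irradiance = S₀ (d̄/d)² cos θ_z = 1370 × 0.9945 × 0.4549 = 619.79 W/m².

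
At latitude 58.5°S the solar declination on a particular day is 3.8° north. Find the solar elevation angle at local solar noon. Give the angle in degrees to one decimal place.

27.7°

At local solar noon the hour angle is zero, so the elevation is 90° − |φ − δ| = 90° − |-58.5° − (3.8°)| = 90° − 62.3° = 27.7°.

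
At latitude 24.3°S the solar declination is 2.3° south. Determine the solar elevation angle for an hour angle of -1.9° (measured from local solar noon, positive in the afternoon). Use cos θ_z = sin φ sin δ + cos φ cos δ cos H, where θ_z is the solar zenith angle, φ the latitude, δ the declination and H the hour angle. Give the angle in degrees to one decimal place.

cos θ_z = sin(-24.3°) sin(-2.3°) + cos(-24.3°) cos(-2.3°) cos(-1.90°) = 0.0165 + 0.9102 = 0.9267.
θ_z = arccos(0.9267) = 22.07°, so the elevation is 90° − 22.07° = 67.93°.

67.9°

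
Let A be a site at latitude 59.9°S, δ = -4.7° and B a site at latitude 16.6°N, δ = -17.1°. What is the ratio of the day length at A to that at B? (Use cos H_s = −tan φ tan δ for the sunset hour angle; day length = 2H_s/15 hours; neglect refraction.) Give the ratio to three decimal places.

1.158

A: H_s = arccos(−tan -59.9° · tan -4.7°) = 98.15°, so 2H_s/15 = 13.0867 h.
B: H_s = arccos(−tan 16.6° · tan -17.1°) = 84.74°, so 2H_s/15 = 11.2987 h.
Ratio A/B = 13.0867 / 11.2987 = 1.1582.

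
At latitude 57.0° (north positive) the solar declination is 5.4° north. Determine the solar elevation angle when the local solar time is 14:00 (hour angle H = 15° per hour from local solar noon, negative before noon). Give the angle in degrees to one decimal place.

33.3°

Hour angle H = 15° × (14 − 12) = 30.00°.
With φ = 57.0°, δ = 5.4°, H = 30.00°: sin φ sin δ = 0.0789, cos φ cos δ cos H = 0.4696, so cos θ_z = 0.5485.
θ_z = arccos(0.5485) = 56.74°, so the elevation is 90° − 56.74° = 33.26°.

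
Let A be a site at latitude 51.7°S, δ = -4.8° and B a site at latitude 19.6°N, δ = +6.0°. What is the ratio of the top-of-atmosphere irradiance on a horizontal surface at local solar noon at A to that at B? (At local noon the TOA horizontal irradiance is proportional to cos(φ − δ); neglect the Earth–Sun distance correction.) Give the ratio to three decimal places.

A: cos θ_z = cos(-51.7° − (-4.8°)) = 0.6833.
B: cos θ_z = cos(19.6° − (6.0°)) = 0.9720.
Ratio A/B = 0.6833 / 0.9720 = 0.7030.

0.703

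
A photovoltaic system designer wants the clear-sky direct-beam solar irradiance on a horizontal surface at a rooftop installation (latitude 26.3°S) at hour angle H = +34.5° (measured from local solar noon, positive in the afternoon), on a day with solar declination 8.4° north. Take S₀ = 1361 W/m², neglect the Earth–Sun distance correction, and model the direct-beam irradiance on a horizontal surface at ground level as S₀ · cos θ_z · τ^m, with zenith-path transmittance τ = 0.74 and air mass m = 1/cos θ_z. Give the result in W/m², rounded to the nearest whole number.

cos θ_z = sin φ sin δ + cos φ cos δ cos H = (-0.4431)(0.1461) + (0.8965)(0.9893)(0.8241) = 0.6662.
Air mass m = 1/cos θ_z = 1/0.6662 = 1.501; τ^m = 0.74^1.501 = 0.6364.
Surface direct beam = 1361 × 0.6662 × 0.6364 = 577.02 W/m².

577 W/m²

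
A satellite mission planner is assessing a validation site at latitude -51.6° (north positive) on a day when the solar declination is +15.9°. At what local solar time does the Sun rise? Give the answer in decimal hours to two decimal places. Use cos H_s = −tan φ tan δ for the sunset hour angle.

The sunset hour angle satisfies cos H_s = −tan φ tan δ = 0.3594, giving H_s = 68.94°.
Sunrise is at 12 − H_s/15 = 12 − 4.596 = 7.404 h local solar time.

7.40 h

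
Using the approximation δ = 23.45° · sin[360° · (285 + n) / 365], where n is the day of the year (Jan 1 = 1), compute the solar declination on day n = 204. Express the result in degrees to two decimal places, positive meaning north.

+19.82°

360 × (285 + 204) / 365 = 482.301°; sin(482.301°) = 0.8453.
δ = 23.45 × 0.8453 = 19.822° ≈ +19.82°.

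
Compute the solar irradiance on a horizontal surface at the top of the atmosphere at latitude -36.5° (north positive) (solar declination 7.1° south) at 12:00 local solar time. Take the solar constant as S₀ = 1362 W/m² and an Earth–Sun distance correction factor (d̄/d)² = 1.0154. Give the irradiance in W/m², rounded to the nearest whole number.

1205 W/m²

Hour angle H = 15° × (12 − 12) = 0.00°.
cos θ_z = sin φ sin δ + cos φ cos δ cos H = (-0.5948)(-0.1236) + (0.8039)(0.9923)(1.0000) = 0.8712.
Top-of-atmosphere irradiance = S₀ (d̄/d)² cos θ_z = 1362 × 1.0154 × 0.8712 = 1204.85 W/m².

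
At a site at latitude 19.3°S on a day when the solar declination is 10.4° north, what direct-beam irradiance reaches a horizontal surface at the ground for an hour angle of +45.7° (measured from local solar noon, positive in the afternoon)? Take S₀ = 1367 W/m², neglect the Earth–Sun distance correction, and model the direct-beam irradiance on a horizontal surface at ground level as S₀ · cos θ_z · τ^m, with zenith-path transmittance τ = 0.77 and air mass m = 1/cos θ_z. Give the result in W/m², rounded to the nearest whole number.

cos θ_z = sin φ sin δ + cos φ cos δ cos H = (-0.3305)(0.1805) + (0.9438)(0.9836)(0.6984) = 0.5887.
Air mass m = 1/cos θ_z = 1/0.5887 = 1.699; τ^m = 0.77^1.699 = 0.6414.
Surface direct beam = 1367 × 0.5887 × 0.6414 = 516.17 W/m².

516 W/m²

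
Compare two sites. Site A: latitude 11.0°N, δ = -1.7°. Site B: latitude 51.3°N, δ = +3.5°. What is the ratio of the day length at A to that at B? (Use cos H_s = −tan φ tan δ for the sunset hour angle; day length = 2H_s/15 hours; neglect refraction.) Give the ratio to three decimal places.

0.950

A: H_s = arccos(−tan 11.0° · tan -1.7°) = 89.67°, so 2H_s/15 = 11.9560 h.
B: H_s = arccos(−tan 51.3° · tan 3.5°) = 94.38°, so 2H_s/15 = 12.5840 h.
Ratio A/B = 11.9560 / 12.5840 = 0.9501.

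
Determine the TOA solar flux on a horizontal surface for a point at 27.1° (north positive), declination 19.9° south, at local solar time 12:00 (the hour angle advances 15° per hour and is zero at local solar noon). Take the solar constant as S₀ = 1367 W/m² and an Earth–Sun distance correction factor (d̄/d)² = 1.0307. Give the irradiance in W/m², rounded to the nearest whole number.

Hour angle H = 15° × (12 − 12) = 0.00°.
With φ = 27.1°, δ = -19.9°, H = 0.00°: sin φ sin δ = -0.1551, cos φ cos δ cos H = 0.8371, so cos θ_z = 0.6820.
Top-of-atmosphere irradiance = S₀ (d̄/d)² cos θ_z = 1367 × 1.0307 × 0.6820 = 960.92 W/m².

961 W/m²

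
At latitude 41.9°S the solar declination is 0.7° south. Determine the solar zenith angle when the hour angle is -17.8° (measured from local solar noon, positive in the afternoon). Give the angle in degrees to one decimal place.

cos θ_z = sin φ sin δ + cos φ cos δ cos H = (-0.6678)(-0.0122) + (0.7443)(0.9999)(0.9521) = 0.7167.
θ_z = arccos(0.7167) = 44.22°.

44.2°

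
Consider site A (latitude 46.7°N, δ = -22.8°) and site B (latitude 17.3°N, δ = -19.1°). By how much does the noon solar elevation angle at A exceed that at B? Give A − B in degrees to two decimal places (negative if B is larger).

A: 90° − |46.7 − (-22.8)| = 20.50°.
B: 90° − |17.3 − (-19.1)| = 53.60°.
A − B = 20.50 − 53.60 = -33.10°.

-33.10°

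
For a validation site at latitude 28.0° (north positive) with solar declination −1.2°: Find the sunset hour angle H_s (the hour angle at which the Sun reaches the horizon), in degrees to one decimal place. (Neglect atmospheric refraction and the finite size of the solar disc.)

cos H_s = −tan(28.0°) · tan(-1.2°) = 0.0111, so H_s = arccos(0.0111) = 89.36°.

89.4°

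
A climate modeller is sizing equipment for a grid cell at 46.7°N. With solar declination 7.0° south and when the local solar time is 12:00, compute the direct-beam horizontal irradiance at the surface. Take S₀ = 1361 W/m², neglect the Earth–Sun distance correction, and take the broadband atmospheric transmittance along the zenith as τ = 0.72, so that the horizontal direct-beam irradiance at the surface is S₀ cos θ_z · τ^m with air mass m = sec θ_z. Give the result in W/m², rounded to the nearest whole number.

463 W/m²

Hour angle H = 15° × (12 − 12) = 0.00°.
cos θ_z = sin φ sin δ + cos φ cos δ cos H = (0.7278)(-0.1219) + (0.6858)(0.9925)(1.0000) = 0.5919.
Air mass m = 1/cos θ_z = 1/0.5919 = 1.689; τ^m = 0.72^1.689 = 0.5742.
Surface direct beam = 1361 × 0.5919 × 0.5742 = 462.56 W/m².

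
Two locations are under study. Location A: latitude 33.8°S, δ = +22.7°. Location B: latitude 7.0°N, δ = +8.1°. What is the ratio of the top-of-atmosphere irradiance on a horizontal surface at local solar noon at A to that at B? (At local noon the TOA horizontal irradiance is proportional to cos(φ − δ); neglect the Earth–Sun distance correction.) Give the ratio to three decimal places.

A: cos θ_z = cos(-33.8° − (22.7°)) = 0.5519.
B: cos θ_z = cos(7.0° − (8.1°)) = 0.9998.
Ratio A/B = 0.5519 / 0.9998 = 0.5520.

0.552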